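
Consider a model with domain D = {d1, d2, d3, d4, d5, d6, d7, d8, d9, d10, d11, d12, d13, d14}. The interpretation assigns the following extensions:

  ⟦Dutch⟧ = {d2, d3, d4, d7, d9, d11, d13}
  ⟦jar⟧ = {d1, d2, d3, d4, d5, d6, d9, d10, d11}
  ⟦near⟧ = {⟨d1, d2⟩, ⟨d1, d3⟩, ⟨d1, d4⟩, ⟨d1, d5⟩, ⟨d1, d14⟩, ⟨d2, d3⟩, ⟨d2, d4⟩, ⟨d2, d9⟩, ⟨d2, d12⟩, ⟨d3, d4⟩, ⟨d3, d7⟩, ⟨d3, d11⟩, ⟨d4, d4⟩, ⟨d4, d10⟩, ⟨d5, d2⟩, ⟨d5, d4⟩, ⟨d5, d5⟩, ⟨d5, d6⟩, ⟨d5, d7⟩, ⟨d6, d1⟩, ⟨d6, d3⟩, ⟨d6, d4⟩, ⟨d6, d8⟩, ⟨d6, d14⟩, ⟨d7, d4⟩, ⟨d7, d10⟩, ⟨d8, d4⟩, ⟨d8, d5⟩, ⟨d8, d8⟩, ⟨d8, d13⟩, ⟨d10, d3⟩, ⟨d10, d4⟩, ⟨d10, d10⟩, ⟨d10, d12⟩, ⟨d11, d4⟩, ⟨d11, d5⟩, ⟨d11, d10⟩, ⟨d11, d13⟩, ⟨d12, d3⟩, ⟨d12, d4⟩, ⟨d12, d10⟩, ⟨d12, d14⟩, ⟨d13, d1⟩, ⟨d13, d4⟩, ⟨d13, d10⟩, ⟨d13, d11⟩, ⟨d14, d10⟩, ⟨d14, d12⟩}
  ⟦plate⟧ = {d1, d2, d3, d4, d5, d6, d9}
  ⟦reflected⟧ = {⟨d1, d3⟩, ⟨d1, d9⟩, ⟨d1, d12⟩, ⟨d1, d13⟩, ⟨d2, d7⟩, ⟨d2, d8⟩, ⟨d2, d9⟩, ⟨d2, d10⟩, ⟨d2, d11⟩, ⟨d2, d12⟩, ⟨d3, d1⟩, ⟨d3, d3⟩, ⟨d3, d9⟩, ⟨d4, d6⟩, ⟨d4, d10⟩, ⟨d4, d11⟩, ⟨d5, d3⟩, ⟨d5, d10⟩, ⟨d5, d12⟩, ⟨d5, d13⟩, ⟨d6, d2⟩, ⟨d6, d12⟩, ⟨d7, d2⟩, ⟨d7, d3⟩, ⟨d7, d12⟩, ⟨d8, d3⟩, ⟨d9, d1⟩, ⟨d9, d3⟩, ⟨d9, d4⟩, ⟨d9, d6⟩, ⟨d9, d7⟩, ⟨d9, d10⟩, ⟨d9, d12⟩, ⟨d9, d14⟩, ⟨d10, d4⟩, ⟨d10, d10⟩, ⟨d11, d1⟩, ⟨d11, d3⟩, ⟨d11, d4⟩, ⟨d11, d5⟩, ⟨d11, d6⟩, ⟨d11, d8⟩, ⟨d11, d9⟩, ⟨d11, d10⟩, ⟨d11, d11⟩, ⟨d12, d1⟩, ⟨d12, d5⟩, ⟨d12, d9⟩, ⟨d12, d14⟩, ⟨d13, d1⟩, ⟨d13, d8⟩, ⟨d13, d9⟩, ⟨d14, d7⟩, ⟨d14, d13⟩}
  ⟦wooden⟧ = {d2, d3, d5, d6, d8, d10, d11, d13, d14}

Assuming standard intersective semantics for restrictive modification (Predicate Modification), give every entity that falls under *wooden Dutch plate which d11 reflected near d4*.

⟦which d11 reflected⟧ = {x : ⟨d11, x⟩ ∈ ⟦reflected⟧} = {d1, d3, d4, d5, d6, d8, d9, d10, d11}
⟦near d4⟧ = {x : ⟨x, d4⟩ ∈ ⟦near⟧} = {d1, d2, d3, d4, d5, d6, d7, d8, d10, d11, d12, d13}
⟦plate⟧ = {d1, d2, d3, d4, d5, d6, d9}
… ∩ ⟦which d11 reflected⟧ = {d1, d2, d3, d4, d5, d6, d9} ∩ {d1, d3, d4, d5, d6, d8, d9, d10, d11} = {d1, d3, d4, d5, d6, d9}
… ∩ ⟦near d4⟧ = {d1, d3, d4, d5, d6, d9} ∩ {d1, d2, d3, d4, d5, d6, d7, d8, d10, d11, d12, d13} = {d1, d3, d4, d5, d6}
… ∩ ⟦wooden⟧ = {d1, d3, d4, d5, d6} ∩ {d2, d3, d5, d6, d8, d10, d11, d13, d14} = {d3, d5, d6}
… ∩ ⟦Dutch⟧ = {d3, d5, d6} ∩ {d2, d3, d4, d7, d9, d11, d13} = {d3}
So ⟦wooden Dutch plate which d11 reflected near d4⟧ = {d3}.

{d3}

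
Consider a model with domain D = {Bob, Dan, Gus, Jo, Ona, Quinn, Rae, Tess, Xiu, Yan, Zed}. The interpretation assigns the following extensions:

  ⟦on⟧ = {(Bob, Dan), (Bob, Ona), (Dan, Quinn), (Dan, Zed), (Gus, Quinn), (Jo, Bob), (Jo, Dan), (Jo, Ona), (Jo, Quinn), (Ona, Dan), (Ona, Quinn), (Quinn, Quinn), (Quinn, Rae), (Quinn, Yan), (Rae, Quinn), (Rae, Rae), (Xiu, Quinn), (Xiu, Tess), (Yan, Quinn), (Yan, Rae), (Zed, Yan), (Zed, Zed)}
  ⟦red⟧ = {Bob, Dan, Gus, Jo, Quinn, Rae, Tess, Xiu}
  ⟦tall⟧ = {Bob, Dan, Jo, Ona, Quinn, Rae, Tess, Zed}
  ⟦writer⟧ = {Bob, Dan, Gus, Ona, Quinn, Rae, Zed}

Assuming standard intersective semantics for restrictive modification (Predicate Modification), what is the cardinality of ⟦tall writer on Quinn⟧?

⟦on Quinn⟧ = {x : ⟨x, Quinn⟩ ∈ ⟦on⟧} = {Dan, Gus, Jo, Ona, Quinn, Rae, Xiu, Yan}
⟦writer⟧ = {Bob, Dan, Gus, Ona, Quinn, Rae, Zed}
… ∩ ⟦on Quinn⟧ = {Bob, Dan, Gus, Ona, Quinn, Rae, Zed} ∩ {Dan, Gus, Jo, Ona, Quinn, Rae, Xiu, Yan} = {Dan, Gus, Ona, Quinn, Rae}
… ∩ ⟦tall⟧ = {Dan, Gus, Ona, Quinn, Rae} ∩ {Bob, Dan, Jo, Ona, Quinn, Rae, Tess, Zed} = {Dan, Ona, Quinn, Rae}
⟦tall writer on Quinn⟧ = {Dan, Ona, Quinn, Rae}, so the cardinality is 4.

4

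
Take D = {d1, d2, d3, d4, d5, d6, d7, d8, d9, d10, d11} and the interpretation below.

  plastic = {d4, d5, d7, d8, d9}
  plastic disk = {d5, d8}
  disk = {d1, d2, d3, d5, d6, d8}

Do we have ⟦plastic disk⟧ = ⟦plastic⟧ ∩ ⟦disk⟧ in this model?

yes

⟦plastic⟧ ∩ ⟦disk⟧ = {d4, d5, d7, d8, d9} ∩ {d1, d2, d3, d5, d6, d8} = {d5, d8}
Observed ⟦plastic disk⟧ = {d5, d8}.
These coincide, so the modifier is intersective here.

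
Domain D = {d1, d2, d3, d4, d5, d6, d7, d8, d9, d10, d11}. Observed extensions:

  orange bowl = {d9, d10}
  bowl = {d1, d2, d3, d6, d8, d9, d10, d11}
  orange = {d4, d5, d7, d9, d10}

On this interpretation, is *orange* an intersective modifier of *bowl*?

⟦orange⟧ ∩ ⟦bowl⟧ = {d4, d5, d7, d9, d10} ∩ {d1, d2, d3, d6, d8, d9, d10, d11} = {d9, d10}
Observed ⟦orange bowl⟧ = {d9, d10}.
These coincide, so the modifier is intersective here.

yes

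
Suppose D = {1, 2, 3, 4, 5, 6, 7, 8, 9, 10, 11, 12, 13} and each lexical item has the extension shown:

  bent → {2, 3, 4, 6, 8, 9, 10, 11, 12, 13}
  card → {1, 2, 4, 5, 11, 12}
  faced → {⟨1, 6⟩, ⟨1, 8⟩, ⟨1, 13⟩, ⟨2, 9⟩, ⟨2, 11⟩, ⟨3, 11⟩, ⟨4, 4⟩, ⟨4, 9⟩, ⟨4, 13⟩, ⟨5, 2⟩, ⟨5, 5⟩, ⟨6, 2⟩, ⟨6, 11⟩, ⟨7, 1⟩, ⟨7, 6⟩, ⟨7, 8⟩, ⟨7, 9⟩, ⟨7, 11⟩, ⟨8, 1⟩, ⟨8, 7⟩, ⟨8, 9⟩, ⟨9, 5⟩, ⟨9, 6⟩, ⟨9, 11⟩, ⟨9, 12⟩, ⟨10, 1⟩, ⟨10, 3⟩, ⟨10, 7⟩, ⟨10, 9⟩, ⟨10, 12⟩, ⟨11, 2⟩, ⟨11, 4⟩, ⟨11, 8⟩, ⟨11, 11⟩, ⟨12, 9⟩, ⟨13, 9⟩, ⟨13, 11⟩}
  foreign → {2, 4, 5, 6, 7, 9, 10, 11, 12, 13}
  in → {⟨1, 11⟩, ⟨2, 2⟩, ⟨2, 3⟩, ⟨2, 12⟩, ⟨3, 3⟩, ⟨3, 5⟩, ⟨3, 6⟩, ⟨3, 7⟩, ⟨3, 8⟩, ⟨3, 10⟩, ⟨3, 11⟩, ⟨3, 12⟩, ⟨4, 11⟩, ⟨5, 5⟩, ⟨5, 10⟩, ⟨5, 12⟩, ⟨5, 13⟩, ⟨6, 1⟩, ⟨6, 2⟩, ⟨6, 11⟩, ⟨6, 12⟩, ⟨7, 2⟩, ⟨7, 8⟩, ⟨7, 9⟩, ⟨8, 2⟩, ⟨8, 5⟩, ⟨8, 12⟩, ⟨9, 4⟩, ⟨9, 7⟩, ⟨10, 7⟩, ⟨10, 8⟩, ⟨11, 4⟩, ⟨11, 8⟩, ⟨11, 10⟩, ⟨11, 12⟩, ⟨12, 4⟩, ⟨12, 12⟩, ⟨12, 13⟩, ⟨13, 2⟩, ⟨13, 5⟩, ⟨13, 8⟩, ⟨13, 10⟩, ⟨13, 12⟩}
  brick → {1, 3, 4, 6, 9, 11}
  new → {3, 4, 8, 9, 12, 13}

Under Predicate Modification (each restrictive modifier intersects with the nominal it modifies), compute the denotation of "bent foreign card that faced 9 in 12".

⟦that faced 9⟧ = {x : ⟨x, 9⟩ ∈ ⟦faced⟧} = {2, 4, 7, 8, 10, 12, 13}
⟦in 12⟧ = {x : ⟨x, 12⟩ ∈ ⟦in⟧} = {2, 3, 5, 6, 8, 11, 12, 13}
⟦card⟧ = {1, 2, 4, 5, 11, 12}
… ∩ ⟦that faced 9⟧ = {1, 2, 4, 5, 11, 12} ∩ {2, 4, 7, 8, 10, 12, 13} = {2, 4, 12}
… ∩ ⟦in 12⟧ = {2, 4, 12} ∩ {2, 3, 5, 6, 8, 11, 12, 13} = {2, 12}
… ∩ ⟦bent⟧ = {2, 12} ∩ {2, 3, 4, 6, 8, 9, 10, 11, 12, 13} = {2, 12}
… ∩ ⟦foreign⟧ = {2, 12} ∩ {2, 4, 5, 6, 7, 9, 10, 11, 12, 13} = {2, 12}
So ⟦bent foreign card that faced 9 in 12⟧ = {2, 12}.

{2, 12}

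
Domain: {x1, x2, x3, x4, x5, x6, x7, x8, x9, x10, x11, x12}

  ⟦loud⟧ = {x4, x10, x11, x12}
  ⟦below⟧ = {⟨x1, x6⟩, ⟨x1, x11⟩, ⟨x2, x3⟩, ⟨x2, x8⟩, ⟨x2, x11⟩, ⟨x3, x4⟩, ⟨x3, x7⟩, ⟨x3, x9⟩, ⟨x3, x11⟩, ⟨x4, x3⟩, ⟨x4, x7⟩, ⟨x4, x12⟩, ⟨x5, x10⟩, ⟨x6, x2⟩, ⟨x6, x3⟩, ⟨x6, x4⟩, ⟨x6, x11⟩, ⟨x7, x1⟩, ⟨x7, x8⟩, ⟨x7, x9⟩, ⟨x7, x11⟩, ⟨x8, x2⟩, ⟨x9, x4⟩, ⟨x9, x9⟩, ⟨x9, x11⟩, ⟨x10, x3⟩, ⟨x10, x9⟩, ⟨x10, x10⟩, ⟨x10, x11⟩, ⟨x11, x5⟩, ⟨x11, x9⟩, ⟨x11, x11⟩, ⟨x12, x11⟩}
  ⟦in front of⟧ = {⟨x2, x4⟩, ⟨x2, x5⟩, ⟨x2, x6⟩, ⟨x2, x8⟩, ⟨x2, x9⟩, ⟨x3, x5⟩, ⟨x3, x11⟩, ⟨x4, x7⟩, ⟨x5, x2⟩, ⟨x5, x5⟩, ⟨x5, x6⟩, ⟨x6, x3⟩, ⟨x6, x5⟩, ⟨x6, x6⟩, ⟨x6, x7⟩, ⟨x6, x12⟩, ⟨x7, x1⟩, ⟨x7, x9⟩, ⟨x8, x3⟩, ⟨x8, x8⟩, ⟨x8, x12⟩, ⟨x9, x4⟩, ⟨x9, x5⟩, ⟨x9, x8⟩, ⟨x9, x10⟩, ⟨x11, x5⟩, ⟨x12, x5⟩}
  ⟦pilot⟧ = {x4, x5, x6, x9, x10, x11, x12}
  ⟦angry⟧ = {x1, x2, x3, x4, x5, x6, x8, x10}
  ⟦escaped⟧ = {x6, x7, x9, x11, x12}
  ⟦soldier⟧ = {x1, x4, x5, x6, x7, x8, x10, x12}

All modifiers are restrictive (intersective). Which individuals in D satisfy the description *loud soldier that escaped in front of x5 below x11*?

⟦that escaped⟧ = ⟦escaped⟧ = {x6, x7, x9, x11, x12}
⟦in front of x5⟧ = {x : ⟨x, x5⟩ ∈ ⟦in front of⟧} = {x2, x3, x5, x6, x9, x11, x12}
⟦below x11⟧ = {x : ⟨x, x11⟩ ∈ ⟦below⟧} = {x1, x2, x3, x6, x7, x9, x10, x11, x12}
⟦soldier⟧ = {x1, x4, x5, x6, x7, x8, x10, x12}
… ∩ ⟦that escaped⟧ = {x1, x4, x5, x6, x7, x8, x10, x12} ∩ {x6, x7, x9, x11, x12} = {x6, x7, x12}
… ∩ ⟦in front of x5⟧ = {x6, x7, x12} ∩ {x2, x3, x5, x6, x9, x11, x12} = {x6, x12}
… ∩ ⟦below x11⟧ = {x6, x12} ∩ {x1, x2, x3, x6, x7, x9, x10, x11, x12} = {x6, x12}
… ∩ ⟦loud⟧ = {x6, x12} ∩ {x4, x10, x11, x12} = {x12}
So ⟦loud soldier that escaped in front of x5 below x11⟧ = {x12}.

{x12}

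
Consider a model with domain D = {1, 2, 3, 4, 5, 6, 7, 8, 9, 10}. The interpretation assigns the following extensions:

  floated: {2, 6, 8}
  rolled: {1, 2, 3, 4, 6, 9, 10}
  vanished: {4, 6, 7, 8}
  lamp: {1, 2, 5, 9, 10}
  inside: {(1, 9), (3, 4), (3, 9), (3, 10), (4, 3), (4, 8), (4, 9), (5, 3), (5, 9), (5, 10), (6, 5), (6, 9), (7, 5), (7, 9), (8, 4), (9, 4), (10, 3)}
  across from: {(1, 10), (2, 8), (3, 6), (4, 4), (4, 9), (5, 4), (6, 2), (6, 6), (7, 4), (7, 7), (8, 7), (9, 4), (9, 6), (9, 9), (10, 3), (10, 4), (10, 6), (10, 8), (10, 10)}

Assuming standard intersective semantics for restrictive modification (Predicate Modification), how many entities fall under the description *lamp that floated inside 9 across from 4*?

0

⟦that floated⟧ = ⟦floated⟧ = {2, 6, 8}
⟦inside 9⟧ = {x : ⟨x, 9⟩ ∈ ⟦inside⟧} = {1, 3, 4, 5, 6, 7}
⟦across from 4⟧ = {x : ⟨x, 4⟩ ∈ ⟦across from⟧} = {4, 5, 7, 9, 10}
⟦lamp⟧ = {1, 2, 5, 9, 10}
… ∩ ⟦that floated⟧ = {1, 2, 5, 9, 10} ∩ {2, 6, 8} = {2}
… ∩ ⟦inside 9⟧ = {2} ∩ {1, 3, 4, 5, 6, 7} = ∅
… ∩ ⟦across from 4⟧ = ∅ ∩ {4, 5, 7, 9, 10} = ∅
⟦lamp that floated inside 9 across from 4⟧ = ∅, so the cardinality is 0.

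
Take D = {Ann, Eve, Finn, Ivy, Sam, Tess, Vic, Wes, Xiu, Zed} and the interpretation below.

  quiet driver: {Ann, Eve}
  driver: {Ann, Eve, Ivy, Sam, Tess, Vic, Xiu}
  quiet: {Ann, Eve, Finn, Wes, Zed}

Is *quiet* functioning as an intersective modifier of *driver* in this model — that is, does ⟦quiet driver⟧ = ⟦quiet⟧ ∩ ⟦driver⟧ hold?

⟦quiet⟧ ∩ ⟦driver⟧ = {Ann, Eve, Finn, Wes, Zed} ∩ {Ann, Eve, Ivy, Sam, Tess, Vic, Xiu} = {Ann, Eve}
Observed ⟦quiet driver⟧ = {Ann, Eve}.
These coincide, so the modifier is intersective here.

yes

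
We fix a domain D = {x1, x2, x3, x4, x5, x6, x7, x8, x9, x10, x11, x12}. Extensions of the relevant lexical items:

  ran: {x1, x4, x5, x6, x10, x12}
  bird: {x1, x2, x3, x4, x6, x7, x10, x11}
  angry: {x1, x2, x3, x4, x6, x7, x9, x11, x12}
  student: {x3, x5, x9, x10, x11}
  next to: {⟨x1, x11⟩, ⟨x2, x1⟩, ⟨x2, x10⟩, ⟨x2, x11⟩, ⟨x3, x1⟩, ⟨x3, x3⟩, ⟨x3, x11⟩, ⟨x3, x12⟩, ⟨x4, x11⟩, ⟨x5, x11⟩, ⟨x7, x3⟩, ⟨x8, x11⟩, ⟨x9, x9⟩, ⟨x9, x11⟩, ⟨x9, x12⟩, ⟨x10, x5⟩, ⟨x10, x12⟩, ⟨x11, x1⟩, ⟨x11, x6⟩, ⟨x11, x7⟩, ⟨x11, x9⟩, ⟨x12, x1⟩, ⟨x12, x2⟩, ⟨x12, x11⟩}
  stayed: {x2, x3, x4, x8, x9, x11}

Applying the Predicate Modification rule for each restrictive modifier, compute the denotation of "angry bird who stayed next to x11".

⟦who stayed⟧ = ⟦stayed⟧ = {x2, x3, x4, x8, x9, x11}
⟦next to x11⟧ = {x : ⟨x, x11⟩ ∈ ⟦next to⟧} = {x1, x2, x3, x4, x5, x8, x9, x12}
⟦bird⟧ = {x1, x2, x3, x4, x6, x7, x10, x11}
… ∩ ⟦who stayed⟧ = {x1, x2, x3, x4, x6, x7, x10, x11} ∩ {x2, x3, x4, x8, x9, x11} = {x2, x3, x4, x11}
… ∩ ⟦next to x11⟧ = {x2, x3, x4, x11} ∩ {x1, x2, x3, x4, x5, x8, x9, x12} = {x2, x3, x4}
… ∩ ⟦angry⟧ = {x2, x3, x4} ∩ {x1, x2, x3, x4, x6, x7, x9, x11, x12} = {x2, x3, x4}
So ⟦angry bird who stayed next to x11⟧ = {x2, x3, x4}.

{x2, x3, x4}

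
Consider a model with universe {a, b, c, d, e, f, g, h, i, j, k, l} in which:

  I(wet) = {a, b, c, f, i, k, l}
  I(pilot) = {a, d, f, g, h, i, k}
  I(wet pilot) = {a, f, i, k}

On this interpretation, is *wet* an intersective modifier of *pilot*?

⟦wet⟧ ∩ ⟦pilot⟧ = {a, b, c, f, i, k, l} ∩ {a, d, f, g, h, i, k} = {a, f, i, k}
Observed ⟦wet pilot⟧ = {a, f, i, k}.
These coincide, so the modifier is intersective here.

yes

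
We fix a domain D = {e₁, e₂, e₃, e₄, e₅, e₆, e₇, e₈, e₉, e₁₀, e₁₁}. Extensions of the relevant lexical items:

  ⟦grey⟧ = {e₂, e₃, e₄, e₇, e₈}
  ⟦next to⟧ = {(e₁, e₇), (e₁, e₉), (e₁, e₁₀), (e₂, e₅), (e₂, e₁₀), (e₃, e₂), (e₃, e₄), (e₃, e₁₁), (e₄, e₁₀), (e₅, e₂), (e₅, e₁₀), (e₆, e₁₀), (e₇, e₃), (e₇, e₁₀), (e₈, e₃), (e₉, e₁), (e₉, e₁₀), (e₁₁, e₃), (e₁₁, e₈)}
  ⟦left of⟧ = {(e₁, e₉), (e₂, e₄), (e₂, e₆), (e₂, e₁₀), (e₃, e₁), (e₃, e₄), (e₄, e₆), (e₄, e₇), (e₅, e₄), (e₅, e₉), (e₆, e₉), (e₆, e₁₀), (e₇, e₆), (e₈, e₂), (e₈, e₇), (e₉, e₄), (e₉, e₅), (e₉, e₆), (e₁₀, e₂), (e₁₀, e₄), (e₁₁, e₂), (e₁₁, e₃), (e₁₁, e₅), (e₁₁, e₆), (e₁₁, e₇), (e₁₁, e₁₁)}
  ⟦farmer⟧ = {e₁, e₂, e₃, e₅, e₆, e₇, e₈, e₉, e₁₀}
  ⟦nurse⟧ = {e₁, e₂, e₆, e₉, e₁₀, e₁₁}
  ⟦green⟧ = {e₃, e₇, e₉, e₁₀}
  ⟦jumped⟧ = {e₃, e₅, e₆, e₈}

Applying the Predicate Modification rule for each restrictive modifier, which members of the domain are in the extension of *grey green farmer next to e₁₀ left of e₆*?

⟦next to e₁₀⟧ = {x : ⟨x, e₁₀⟩ ∈ ⟦next to⟧} = {e₁, e₂, e₄, e₅, e₆, e₇, e₉}
⟦left of e₆⟧ = {x : ⟨x, e₆⟩ ∈ ⟦left of⟧} = {e₂, e₄, e₇, e₉, e₁₁}
⟦farmer⟧ = {e₁, e₂, e₃, e₅, e₆, e₇, e₈, e₉, e₁₀}
… ∩ ⟦next to e₁₀⟧ = {e₁, e₂, e₃, e₅, e₆, e₇, e₈, e₉, e₁₀} ∩ {e₁, e₂, e₄, e₅, e₆, e₇, e₉} = {e₁, e₂, e₅, e₆, e₇, e₉}
… ∩ ⟦left of e₆⟧ = {e₁, e₂, e₅, e₆, e₇, e₉} ∩ {e₂, e₄, e₇, e₉, e₁₁} = {e₂, e₇, e₉}
… ∩ ⟦grey⟧ = {e₂, e₇, e₉} ∩ {e₂, e₃, e₄, e₇, e₈} = {e₂, e₇}
… ∩ ⟦green⟧ = {e₂, e₇} ∩ {e₃, e₇, e₉, e₁₀} = {e₇}
So ⟦grey green farmer next to e₁₀ left of e₆⟧ = {e₇}.

{e₇}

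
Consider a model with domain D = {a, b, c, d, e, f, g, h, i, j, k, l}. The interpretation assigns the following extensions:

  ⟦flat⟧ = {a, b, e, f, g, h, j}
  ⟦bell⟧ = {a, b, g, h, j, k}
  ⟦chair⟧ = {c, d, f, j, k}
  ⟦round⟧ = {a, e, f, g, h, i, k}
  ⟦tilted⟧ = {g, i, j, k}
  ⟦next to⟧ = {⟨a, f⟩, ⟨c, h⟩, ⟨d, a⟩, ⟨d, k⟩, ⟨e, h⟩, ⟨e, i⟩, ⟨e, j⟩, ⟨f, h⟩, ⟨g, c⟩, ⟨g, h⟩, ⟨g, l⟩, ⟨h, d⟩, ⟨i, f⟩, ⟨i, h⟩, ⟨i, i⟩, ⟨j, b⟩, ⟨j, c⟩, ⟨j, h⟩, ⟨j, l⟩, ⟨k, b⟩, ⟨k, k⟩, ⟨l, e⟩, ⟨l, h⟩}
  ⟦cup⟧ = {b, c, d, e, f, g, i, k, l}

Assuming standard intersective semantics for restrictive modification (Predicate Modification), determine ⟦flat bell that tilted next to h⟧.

{g, j}

⟦that tilted⟧ = ⟦tilted⟧ = {g, i, j, k}
⟦next to h⟧ = {x : ⟨x, h⟩ ∈ ⟦next to⟧} = {c, e, f, g, i, j, l}
⟦bell⟧ = {a, b, g, h, j, k}
… ∩ ⟦that tilted⟧ = {a, b, g, h, j, k} ∩ {g, i, j, k} = {g, j, k}
… ∩ ⟦next to h⟧ = {g, j, k} ∩ {c, e, f, g, i, j, l} = {g, j}
… ∩ ⟦flat⟧ = {g, j} ∩ {a, b, e, f, g, h, j} = {g, j}
So ⟦flat bell that tilted next to h⟧ = {g, j}.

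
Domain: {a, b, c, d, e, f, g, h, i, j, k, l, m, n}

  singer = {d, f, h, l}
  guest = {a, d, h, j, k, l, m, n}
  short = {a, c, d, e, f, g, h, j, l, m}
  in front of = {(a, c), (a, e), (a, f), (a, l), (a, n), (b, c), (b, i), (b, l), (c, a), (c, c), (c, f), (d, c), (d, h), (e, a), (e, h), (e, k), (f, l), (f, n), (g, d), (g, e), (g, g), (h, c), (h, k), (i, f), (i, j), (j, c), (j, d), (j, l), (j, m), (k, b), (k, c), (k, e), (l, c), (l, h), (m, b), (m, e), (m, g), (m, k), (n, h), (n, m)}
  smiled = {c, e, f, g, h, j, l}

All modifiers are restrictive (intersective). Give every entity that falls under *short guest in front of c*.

{a, d, h, j, l}

⟦in front of c⟧ = {x : ⟨x, c⟩ ∈ ⟦in front of⟧} = {a, b, c, d, h, j, k, l}
⟦guest⟧ = {a, d, h, j, k, l, m, n}
… ∩ ⟦in front of c⟧ = {a, d, h, j, k, l, m, n} ∩ {a, b, c, d, h, j, k, l} = {a, d, h, j, k, l}
… ∩ ⟦short⟧ = {a, d, h, j, k, l} ∩ {a, c, d, e, f, g, h, j, l, m} = {a, d, h, j, l}
So ⟦short guest in front of c⟧ = {a, d, h, j, l}.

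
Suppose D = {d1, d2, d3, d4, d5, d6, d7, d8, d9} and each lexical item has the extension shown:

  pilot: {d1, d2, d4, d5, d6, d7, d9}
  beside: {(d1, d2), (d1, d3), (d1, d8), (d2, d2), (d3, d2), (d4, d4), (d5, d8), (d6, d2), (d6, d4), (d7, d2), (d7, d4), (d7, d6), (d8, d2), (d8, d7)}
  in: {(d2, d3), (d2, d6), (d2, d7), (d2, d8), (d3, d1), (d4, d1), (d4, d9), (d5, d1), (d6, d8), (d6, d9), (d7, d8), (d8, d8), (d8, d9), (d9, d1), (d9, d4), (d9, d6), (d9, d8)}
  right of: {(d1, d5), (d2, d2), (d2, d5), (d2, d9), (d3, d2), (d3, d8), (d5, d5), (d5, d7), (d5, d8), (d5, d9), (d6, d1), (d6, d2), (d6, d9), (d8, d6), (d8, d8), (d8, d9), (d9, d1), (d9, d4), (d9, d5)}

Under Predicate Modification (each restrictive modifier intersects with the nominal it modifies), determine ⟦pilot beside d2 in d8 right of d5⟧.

⟦beside d2⟧ = {x : ⟨x, d2⟩ ∈ ⟦beside⟧} = {d1, d2, d3, d6, d7, d8}
⟦in d8⟧ = {x : ⟨x, d8⟩ ∈ ⟦in⟧} = {d2, d6, d7, d8, d9}
⟦right of d5⟧ = {x : ⟨x, d5⟩ ∈ ⟦right of⟧} = {d1, d2, d5, d9}
⟦pilot⟧ = {d1, d2, d4, d5, d6, d7, d9}
… ∩ ⟦beside d2⟧ = {d1, d2, d4, d5, d6, d7, d9} ∩ {d1, d2, d3, d6, d7, d8} = {d1, d2, d6, d7}
… ∩ ⟦in d8⟧ = {d1, d2, d6, d7} ∩ {d2, d6, d7, d8, d9} = {d2, d6, d7}
… ∩ ⟦right of d5⟧ = {d2, d6, d7} ∩ {d1, d2, d5, d9} = {d2}
So ⟦pilot beside d2 in d8 right of d5⟧ = {d2}.

{d2}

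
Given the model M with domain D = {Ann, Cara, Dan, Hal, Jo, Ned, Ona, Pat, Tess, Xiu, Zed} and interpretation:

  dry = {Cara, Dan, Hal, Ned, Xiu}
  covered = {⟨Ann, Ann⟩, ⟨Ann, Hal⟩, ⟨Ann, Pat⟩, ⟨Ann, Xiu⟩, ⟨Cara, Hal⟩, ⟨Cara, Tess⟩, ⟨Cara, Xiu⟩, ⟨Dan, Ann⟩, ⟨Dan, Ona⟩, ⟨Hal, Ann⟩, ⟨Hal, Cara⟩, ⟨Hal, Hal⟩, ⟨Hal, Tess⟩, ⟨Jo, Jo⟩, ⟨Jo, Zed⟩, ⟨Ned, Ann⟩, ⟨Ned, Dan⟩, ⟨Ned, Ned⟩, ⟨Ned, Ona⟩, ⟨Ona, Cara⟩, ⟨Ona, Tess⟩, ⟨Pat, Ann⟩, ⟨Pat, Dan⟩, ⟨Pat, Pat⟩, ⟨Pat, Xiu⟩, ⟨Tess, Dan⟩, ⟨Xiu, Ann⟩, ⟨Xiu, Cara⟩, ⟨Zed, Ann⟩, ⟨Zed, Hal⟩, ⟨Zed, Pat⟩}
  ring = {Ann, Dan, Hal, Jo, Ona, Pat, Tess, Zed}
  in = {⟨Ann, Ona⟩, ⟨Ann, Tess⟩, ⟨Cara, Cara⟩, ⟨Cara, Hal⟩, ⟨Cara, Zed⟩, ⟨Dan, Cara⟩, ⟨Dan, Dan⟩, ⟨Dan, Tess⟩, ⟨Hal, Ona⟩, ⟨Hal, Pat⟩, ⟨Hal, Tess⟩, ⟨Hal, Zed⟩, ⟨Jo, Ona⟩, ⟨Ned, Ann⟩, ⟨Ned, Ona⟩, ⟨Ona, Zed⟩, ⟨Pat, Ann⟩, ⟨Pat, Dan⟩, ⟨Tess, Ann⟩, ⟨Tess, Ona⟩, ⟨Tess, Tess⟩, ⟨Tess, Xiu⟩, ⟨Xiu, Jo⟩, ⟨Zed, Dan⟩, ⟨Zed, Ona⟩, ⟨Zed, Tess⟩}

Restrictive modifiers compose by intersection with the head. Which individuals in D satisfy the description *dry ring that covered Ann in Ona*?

⟦that covered Ann⟧ = {x : ⟨x, Ann⟩ ∈ ⟦covered⟧} = {Ann, Dan, Hal, Ned, Pat, Xiu, Zed}
⟦in Ona⟧ = {x : ⟨x, Ona⟩ ∈ ⟦in⟧} = {Ann, Hal, Jo, Ned, Tess, Zed}
⟦ring⟧ = {Ann, Dan, Hal, Jo, Ona, Pat, Tess, Zed}
… ∩ ⟦that covered Ann⟧ = {Ann, Dan, Hal, Jo, Ona, Pat, Tess, Zed} ∩ {Ann, Dan, Hal, Ned, Pat, Xiu, Zed} = {Ann, Dan, Hal, Pat, Zed}
… ∩ ⟦in Ona⟧ = {Ann, Dan, Hal, Pat, Zed} ∩ {Ann, Hal, Jo, Ned, Tess, Zed} = {Ann, Hal, Zed}
… ∩ ⟦dry⟧ = {Ann, Hal, Zed} ∩ {Cara, Dan, Hal, Ned, Xiu} = {Hal}
So ⟦dry ring that covered Ann in Ona⟧ = {Hal}.

{Hal}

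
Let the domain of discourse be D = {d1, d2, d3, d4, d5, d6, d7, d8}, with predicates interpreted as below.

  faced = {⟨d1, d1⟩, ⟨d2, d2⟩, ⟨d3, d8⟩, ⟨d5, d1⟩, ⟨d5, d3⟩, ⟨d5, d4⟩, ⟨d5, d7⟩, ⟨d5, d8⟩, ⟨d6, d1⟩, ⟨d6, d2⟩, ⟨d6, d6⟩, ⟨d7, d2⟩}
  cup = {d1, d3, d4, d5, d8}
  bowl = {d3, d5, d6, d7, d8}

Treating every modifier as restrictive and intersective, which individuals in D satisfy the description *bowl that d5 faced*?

⟦that d5 faced⟧ = {x : ⟨d5, x⟩ ∈ ⟦faced⟧} = {d1, d3, d4, d7, d8}
⟦bowl⟧ = {d3, d5, d6, d7, d8}
… ∩ ⟦that d5 faced⟧ = {d3, d5, d6, d7, d8} ∩ {d1, d3, d4, d7, d8} = {d3, d7, d8}
So ⟦bowl that d5 faced⟧ = {d3, d7, d8}.

{d3, d7, d8}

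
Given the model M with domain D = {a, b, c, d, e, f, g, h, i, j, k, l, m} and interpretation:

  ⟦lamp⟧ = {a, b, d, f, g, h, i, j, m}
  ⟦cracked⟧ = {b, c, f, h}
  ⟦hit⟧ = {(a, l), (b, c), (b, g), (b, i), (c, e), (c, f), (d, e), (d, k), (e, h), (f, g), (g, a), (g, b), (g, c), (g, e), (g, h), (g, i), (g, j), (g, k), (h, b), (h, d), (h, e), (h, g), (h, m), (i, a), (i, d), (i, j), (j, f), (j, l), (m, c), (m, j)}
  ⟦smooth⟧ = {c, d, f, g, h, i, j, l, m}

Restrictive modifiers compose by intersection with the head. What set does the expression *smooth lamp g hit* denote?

{h, i, j}

⟦g hit⟧ = {x : ⟨g, x⟩ ∈ ⟦hit⟧} = {a, b, c, e, h, i, j, k}
⟦lamp⟧ = {a, b, d, f, g, h, i, j, m}
… ∩ ⟦g hit⟧ = {a, b, d, f, g, h, i, j, m} ∩ {a, b, c, e, h, i, j, k} = {a, b, h, i, j}
… ∩ ⟦smooth⟧ = {a, b, h, i, j} ∩ {c, d, f, g, h, i, j, l, m} = {h, i, j}
So ⟦smooth lamp g hit⟧ = {h, i, j}.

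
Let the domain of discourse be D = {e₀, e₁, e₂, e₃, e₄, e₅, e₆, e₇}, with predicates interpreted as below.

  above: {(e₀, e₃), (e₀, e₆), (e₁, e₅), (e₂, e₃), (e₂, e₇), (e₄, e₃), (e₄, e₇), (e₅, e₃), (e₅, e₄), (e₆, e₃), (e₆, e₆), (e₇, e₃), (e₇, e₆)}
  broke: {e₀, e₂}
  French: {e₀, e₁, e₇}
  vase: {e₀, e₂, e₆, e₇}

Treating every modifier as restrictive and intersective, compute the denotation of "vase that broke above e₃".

{e₀, e₂}

⟦that broke⟧ = ⟦broke⟧ = {e₀, e₂}
⟦above e₃⟧ = {x : ⟨x, e₃⟩ ∈ ⟦above⟧} = {e₀, e₂, e₄, e₅, e₆, e₇}
⟦vase⟧ = {e₀, e₂, e₆, e₇}
… ∩ ⟦that broke⟧ = {e₀, e₂, e₆, e₇} ∩ {e₀, e₂} = {e₀, e₂}
… ∩ ⟦above e₃⟧ = {e₀, e₂} ∩ {e₀, e₂, e₄, e₅, e₆, e₇} = {e₀, e₂}
So ⟦vase that broke above e₃⟧ = {e₀, e₂}.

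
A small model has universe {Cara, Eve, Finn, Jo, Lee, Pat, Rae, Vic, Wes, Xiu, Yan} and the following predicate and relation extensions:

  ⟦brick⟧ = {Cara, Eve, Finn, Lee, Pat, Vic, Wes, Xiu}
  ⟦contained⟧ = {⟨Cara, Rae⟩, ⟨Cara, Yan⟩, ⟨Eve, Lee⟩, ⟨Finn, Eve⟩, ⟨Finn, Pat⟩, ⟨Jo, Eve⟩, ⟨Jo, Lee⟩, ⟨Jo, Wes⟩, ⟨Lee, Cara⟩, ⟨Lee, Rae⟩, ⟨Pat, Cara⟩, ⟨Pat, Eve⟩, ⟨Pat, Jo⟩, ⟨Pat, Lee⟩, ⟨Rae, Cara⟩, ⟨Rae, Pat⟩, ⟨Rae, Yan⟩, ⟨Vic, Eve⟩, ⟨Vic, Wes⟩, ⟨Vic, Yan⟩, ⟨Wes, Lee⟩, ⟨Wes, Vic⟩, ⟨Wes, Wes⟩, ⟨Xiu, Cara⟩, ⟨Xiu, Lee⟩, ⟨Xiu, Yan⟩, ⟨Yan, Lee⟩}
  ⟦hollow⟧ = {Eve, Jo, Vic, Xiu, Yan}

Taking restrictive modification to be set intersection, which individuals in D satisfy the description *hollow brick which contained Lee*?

⟦which contained Lee⟧ = {x : ⟨x, Lee⟩ ∈ ⟦contained⟧} = {Eve, Jo, Pat, Wes, Xiu, Yan}
⟦brick⟧ = {Cara, Eve, Finn, Lee, Pat, Vic, Wes, Xiu}
… ∩ ⟦which contained Lee⟧ = {Cara, Eve, Finn, Lee, Pat, Vic, Wes, Xiu} ∩ {Eve, Jo, Pat, Wes, Xiu, Yan} = {Eve, Pat, Wes, Xiu}
… ∩ ⟦hollow⟧ = {Eve, Pat, Wes, Xiu} ∩ {Eve, Jo, Vic, Xiu, Yan} = {Eve, Xiu}
So ⟦hollow brick which contained Lee⟧ = {Eve, Xiu}.

{Eve, Xiu}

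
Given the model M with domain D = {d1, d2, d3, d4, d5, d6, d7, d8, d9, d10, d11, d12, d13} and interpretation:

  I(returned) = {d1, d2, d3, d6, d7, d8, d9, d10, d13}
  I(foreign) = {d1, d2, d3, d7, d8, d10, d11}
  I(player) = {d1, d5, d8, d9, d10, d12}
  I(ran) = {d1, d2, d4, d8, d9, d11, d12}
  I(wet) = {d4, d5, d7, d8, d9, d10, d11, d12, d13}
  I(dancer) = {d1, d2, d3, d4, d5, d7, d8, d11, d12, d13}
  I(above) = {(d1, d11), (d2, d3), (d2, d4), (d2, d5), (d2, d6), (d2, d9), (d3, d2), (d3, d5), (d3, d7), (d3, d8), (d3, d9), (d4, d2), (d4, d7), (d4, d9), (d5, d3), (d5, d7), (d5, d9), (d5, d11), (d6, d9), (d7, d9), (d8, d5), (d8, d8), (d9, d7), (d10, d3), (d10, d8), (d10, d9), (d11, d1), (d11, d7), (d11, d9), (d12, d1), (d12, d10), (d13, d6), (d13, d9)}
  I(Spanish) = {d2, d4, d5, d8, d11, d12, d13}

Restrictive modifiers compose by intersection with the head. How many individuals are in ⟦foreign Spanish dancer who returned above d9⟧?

⟦who returned⟧ = ⟦returned⟧ = {d1, d2, d3, d6, d7, d8, d9, d10, d13}
⟦above d9⟧ = {x : ⟨x, d9⟩ ∈ ⟦above⟧} = {d2, d3, d4, d5, d6, d7, d10, d11, d13}
⟦dancer⟧ = {d1, d2, d3, d4, d5, d7, d8, d11, d12, d13}
… ∩ ⟦who returned⟧ = {d1, d2, d3, d4, d5, d7, d8, d11, d12, d13} ∩ {d1, d2, d3, d6, d7, d8, d9, d10, d13} = {d1, d2, d3, d7, d8, d13}
… ∩ ⟦above d9⟧ = {d1, d2, d3, d7, d8, d13} ∩ {d2, d3, d4, d5, d6, d7, d10, d11, d13} = {d2, d3, d7, d13}
… ∩ ⟦foreign⟧ = {d2, d3, d7, d13} ∩ {d1, d2, d3, d7, d8, d10, d11} = {d2, d3, d7}
… ∩ ⟦Spanish⟧ = {d2, d3, d7} ∩ {d2, d4, d5, d8, d11, d12, d13} = {d2}
⟦foreign Spanish dancer who returned above d9⟧ = {d2}, so the cardinality is 1.

1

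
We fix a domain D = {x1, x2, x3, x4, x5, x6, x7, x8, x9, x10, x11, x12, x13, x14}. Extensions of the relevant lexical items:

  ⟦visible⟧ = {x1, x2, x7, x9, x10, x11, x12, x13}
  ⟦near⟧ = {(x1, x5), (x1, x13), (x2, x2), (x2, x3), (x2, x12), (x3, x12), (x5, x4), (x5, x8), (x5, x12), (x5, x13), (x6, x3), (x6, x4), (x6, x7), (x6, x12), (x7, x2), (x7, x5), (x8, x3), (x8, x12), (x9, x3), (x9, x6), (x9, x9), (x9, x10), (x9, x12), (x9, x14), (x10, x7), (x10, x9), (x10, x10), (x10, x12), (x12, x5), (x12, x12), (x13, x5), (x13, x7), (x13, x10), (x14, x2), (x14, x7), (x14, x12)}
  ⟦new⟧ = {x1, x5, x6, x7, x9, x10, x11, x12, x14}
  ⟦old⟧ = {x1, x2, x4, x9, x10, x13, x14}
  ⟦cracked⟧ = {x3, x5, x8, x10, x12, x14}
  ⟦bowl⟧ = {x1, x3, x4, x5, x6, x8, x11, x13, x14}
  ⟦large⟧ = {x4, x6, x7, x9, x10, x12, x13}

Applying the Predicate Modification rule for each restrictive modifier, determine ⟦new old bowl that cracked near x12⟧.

⟦that cracked⟧ = ⟦cracked⟧ = {x3, x5, x8, x10, x12, x14}
⟦near x12⟧ = {x : ⟨x, x12⟩ ∈ ⟦near⟧} = {x2, x3, x5, x6, x8, x9, x10, x12, x14}
⟦bowl⟧ = {x1, x3, x4, x5, x6, x8, x11, x13, x14}
… ∩ ⟦that cracked⟧ = {x1, x3, x4, x5, x6, x8, x11, x13, x14} ∩ {x3, x5, x8, x10, x12, x14} = {x3, x5, x8, x14}
… ∩ ⟦near x12⟧ = {x3, x5, x8, x14} ∩ {x2, x3, x5, x6, x8, x9, x10, x12, x14} = {x3, x5, x8, x14}
… ∩ ⟦new⟧ = {x3, x5, x8, x14} ∩ {x1, x5, x6, x7, x9, x10, x11, x12, x14} = {x5, x14}
… ∩ ⟦old⟧ = {x5, x14} ∩ {x1, x2, x4, x9, x10, x13, x14} = {x14}
So ⟦new old bowl that cracked near x12⟧ = {x14}.

{x14}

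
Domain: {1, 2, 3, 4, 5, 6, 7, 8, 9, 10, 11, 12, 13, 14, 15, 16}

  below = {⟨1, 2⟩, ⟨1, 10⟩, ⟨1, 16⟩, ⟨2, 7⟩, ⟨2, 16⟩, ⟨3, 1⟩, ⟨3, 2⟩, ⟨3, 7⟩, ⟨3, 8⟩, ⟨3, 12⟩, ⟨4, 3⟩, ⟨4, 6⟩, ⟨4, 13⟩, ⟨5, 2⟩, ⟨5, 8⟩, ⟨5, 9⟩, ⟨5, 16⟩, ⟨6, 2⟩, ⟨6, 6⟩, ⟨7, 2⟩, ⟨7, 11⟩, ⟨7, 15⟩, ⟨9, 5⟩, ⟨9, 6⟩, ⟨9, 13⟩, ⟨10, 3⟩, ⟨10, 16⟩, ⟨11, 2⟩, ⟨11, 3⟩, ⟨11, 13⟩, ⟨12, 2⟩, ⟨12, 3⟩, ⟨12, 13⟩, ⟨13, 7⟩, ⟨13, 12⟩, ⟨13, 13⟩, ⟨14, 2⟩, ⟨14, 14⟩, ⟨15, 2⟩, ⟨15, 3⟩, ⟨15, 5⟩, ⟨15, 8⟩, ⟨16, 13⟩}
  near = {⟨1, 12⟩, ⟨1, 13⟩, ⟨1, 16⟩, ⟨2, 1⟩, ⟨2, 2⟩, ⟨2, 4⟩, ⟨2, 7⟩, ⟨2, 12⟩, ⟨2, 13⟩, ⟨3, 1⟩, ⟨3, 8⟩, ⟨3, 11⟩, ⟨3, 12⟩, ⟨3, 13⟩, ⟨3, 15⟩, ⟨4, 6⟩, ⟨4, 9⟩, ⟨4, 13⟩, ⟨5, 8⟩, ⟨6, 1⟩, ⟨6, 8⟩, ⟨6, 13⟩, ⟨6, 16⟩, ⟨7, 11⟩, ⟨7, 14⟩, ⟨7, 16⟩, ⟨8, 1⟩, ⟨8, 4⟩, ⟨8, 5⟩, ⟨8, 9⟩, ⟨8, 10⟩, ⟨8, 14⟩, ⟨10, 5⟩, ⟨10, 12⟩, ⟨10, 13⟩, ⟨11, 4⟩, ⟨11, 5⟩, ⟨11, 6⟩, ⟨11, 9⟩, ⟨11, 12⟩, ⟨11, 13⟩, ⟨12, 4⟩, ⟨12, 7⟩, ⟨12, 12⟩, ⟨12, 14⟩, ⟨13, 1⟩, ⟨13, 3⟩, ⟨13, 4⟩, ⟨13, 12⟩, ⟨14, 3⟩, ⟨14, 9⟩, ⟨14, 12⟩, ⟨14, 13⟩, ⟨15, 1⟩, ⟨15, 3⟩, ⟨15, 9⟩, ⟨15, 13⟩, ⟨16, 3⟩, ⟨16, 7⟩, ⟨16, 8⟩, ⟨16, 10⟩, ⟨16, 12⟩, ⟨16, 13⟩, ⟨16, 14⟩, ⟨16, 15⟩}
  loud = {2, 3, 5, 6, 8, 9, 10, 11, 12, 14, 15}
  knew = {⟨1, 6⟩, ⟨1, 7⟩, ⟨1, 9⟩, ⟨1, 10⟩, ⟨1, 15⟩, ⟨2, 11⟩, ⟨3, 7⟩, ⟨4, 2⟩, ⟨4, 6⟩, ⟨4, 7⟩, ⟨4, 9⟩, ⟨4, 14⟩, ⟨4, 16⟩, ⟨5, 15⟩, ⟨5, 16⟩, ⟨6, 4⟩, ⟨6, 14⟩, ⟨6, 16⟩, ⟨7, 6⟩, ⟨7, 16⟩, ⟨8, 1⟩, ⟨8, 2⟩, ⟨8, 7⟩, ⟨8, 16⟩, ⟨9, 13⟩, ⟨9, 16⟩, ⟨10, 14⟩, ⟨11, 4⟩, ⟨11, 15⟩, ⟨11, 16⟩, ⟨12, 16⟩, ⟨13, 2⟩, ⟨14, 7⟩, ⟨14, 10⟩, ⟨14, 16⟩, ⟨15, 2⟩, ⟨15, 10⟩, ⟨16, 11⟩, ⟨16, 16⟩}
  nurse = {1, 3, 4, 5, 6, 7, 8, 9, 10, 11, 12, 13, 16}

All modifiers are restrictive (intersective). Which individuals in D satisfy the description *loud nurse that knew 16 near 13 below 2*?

{6, 11}

⟦that knew 16⟧ = {x : ⟨x, 16⟩ ∈ ⟦knew⟧} = {4, 5, 6, 7, 8, 9, 11, 12, 14, 16}
⟦near 13⟧ = {x : ⟨x, 13⟩ ∈ ⟦near⟧} = {1, 2, 3, 4, 6, 10, 11, 14, 15, 16}
⟦below 2⟧ = {x : ⟨x, 2⟩ ∈ ⟦below⟧} = {1, 3, 5, 6, 7, 11, 12, 14, 15}
⟦nurse⟧ = {1, 3, 4, 5, 6, 7, 8, 9, 10, 11, 12, 13, 16}
… ∩ ⟦that knew 16⟧ = {1, 3, 4, 5, 6, 7, 8, 9, 10, 11, 12, 13, 16} ∩ {4, 5, 6, 7, 8, 9, 11, 12, 14, 16} = {4, 5, 6, 7, 8, 9, 11, 12, 16}
… ∩ ⟦near 13⟧ = {4, 5, 6, 7, 8, 9, 11, 12, 16} ∩ {1, 2, 3, 4, 6, 10, 11, 14, 15, 16} = {4, 6, 11, 16}
… ∩ ⟦below 2⟧ = {4, 6, 11, 16} ∩ {1, 3, 5, 6, 7, 11, 12, 14, 15} = {6, 11}
… ∩ ⟦loud⟧ = {6, 11} ∩ {2, 3, 5, 6, 8, 9, 10, 11, 12, 14, 15} = {6, 11}
So ⟦loud nurse that knew 16 near 13 below 2⟧ = {6, 11}.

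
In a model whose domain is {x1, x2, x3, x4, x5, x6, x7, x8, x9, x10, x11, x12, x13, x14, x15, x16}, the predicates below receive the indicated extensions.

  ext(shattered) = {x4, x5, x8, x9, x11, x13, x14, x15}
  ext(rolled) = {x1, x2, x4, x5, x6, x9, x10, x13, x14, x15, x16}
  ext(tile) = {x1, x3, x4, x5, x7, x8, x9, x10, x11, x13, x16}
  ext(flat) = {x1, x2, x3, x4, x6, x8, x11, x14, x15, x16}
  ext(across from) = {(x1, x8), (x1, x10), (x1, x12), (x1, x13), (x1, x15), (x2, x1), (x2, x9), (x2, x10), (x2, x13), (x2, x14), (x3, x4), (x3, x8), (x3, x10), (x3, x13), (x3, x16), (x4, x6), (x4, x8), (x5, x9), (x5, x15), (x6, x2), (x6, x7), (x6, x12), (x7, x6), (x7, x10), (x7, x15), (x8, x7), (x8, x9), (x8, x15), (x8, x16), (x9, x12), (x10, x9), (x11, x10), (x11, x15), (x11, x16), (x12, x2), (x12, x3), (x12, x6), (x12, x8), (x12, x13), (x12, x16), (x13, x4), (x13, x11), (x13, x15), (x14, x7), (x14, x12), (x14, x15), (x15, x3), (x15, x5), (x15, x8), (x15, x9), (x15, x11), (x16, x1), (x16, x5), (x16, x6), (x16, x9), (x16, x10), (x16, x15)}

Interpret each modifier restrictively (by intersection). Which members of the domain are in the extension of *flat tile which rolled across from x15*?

⟦which rolled⟧ = ⟦rolled⟧ = {x1, x2, x4, x5, x6, x9, x10, x13, x14, x15, x16}
⟦across from x15⟧ = {x : ⟨x, x15⟩ ∈ ⟦across from⟧} = {x1, x5, x7, x8, x11, x13, x14, x16}
⟦tile⟧ = {x1, x3, x4, x5, x7, x8, x9, x10, x11, x13, x16}
… ∩ ⟦which rolled⟧ = {x1, x3, x4, x5, x7, x8, x9, x10, x11, x13, x16} ∩ {x1, x2, x4, x5, x6, x9, x10, x13, x14, x15, x16} = {x1, x4, x5, x9, x10, x13, x16}
… ∩ ⟦across from x15⟧ = {x1, x4, x5, x9, x10, x13, x16} ∩ {x1, x5, x7, x8, x11, x13, x14, x16} = {x1, x5, x13, x16}
… ∩ ⟦flat⟧ = {x1, x5, x13, x16} ∩ {x1, x2, x3, x4, x6, x8, x11, x14, x15, x16} = {x1, x16}
So ⟦flat tile which rolled across from x15⟧ = {x1, x16}.

{x1, x16}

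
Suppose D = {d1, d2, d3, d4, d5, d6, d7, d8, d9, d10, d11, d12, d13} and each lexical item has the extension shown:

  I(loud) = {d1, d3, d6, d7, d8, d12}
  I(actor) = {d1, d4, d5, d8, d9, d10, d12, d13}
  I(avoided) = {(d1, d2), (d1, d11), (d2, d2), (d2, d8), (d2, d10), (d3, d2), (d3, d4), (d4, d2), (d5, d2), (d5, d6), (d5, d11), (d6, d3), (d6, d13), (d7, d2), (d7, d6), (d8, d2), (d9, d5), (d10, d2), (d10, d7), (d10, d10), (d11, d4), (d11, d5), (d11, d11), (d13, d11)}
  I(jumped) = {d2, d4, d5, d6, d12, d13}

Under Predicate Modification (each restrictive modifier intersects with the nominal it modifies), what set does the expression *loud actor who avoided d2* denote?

{d1, d8}

⟦who avoided d2⟧ = {x : ⟨x, d2⟩ ∈ ⟦avoided⟧} = {d1, d2, d3, d4, d5, d7, d8, d10}
⟦actor⟧ = {d1, d4, d5, d8, d9, d10, d12, d13}
… ∩ ⟦who avoided d2⟧ = {d1, d4, d5, d8, d9, d10, d12, d13} ∩ {d1, d2, d3, d4, d5, d7, d8, d10} = {d1, d4, d5, d8, d10}
… ∩ ⟦loud⟧ = {d1, d4, d5, d8, d10} ∩ {d1, d3, d6, d7, d8, d12} = {d1, d8}
So ⟦loud actor who avoided d2⟧ = {d1, d8}.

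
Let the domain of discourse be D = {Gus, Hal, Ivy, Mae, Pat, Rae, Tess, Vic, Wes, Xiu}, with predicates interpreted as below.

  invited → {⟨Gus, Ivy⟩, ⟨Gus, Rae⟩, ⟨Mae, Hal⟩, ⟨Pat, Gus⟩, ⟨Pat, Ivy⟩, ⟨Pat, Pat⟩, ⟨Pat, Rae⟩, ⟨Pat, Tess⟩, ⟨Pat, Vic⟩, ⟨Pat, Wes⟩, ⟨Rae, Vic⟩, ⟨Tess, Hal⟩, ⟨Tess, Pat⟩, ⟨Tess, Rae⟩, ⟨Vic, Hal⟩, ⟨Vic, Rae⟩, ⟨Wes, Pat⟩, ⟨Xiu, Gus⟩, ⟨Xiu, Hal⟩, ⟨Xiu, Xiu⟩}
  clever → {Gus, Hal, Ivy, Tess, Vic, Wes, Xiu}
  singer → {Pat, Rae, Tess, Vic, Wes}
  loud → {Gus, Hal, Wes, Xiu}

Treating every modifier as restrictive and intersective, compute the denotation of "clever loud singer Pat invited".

{Wes}

⟦Pat invited⟧ = {x : ⟨Pat, x⟩ ∈ ⟦invited⟧} = {Gus, Ivy, Pat, Rae, Tess, Vic, Wes}
⟦singer⟧ = {Pat, Rae, Tess, Vic, Wes}
… ∩ ⟦Pat invited⟧ = {Pat, Rae, Tess, Vic, Wes} ∩ {Gus, Ivy, Pat, Rae, Tess, Vic, Wes} = {Pat, Rae, Tess, Vic, Wes}
… ∩ ⟦clever⟧ = {Pat, Rae, Tess, Vic, Wes} ∩ {Gus, Hal, Ivy, Tess, Vic, Wes, Xiu} = {Tess, Vic, Wes}
… ∩ ⟦loud⟧ = {Tess, Vic, Wes} ∩ {Gus, Hal, Wes, Xiu} = {Wes}
So ⟦clever loud singer Pat invited⟧ = {Wes}.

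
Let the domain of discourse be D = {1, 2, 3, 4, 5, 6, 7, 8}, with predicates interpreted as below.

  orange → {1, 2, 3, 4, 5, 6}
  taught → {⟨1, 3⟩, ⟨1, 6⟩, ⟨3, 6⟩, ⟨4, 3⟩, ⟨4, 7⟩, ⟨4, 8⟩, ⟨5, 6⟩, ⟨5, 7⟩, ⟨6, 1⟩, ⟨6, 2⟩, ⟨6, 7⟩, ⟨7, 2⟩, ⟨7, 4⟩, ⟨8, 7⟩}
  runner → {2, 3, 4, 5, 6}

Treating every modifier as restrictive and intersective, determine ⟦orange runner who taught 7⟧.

{4, 5, 6}

⟦who taught 7⟧ = {x : ⟨x, 7⟩ ∈ ⟦taught⟧} = {4, 5, 6, 8}
⟦runner⟧ = {2, 3, 4, 5, 6}
… ∩ ⟦who taught 7⟧ = {2, 3, 4, 5, 6} ∩ {4, 5, 6, 8} = {4, 5, 6}
… ∩ ⟦orange⟧ = {4, 5, 6} ∩ {1, 2, 3, 4, 5, 6} = {4, 5, 6}
So ⟦orange runner who taught 7⟧ = {4, 5, 6}.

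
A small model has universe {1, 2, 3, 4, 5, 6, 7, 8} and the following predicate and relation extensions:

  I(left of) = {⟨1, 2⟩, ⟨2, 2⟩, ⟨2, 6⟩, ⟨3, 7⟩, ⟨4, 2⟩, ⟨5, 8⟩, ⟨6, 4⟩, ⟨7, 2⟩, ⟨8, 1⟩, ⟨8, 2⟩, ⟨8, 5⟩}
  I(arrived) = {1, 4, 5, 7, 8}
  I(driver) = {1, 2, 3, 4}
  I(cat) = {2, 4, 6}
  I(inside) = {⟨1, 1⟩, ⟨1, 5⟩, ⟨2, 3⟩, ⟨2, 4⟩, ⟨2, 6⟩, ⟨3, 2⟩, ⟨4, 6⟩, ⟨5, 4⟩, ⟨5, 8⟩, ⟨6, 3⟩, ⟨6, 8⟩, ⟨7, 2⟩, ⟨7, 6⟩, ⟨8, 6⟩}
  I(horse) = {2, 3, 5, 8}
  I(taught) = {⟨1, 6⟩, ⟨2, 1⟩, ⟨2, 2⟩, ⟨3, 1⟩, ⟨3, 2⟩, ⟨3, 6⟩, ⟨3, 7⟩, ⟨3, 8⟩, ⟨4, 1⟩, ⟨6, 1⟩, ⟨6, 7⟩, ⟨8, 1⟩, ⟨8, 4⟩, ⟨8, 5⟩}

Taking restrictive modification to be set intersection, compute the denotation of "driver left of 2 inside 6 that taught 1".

{2, 4}

⟦left of 2⟧ = {x : ⟨x, 2⟩ ∈ ⟦left of⟧} = {1, 2, 4, 7, 8}
⟦inside 6⟧ = {x : ⟨x, 6⟩ ∈ ⟦inside⟧} = {2, 4, 7, 8}
⟦that taught 1⟧ = {x : ⟨x, 1⟩ ∈ ⟦taught⟧} = {2, 3, 4, 6, 8}
⟦driver⟧ = {1, 2, 3, 4}
… ∩ ⟦left of 2⟧ = {1, 2, 3, 4} ∩ {1, 2, 4, 7, 8} = {1, 2, 4}
… ∩ ⟦inside 6⟧ = {1, 2, 4} ∩ {2, 4, 7, 8} = {2, 4}
… ∩ ⟦that taught 1⟧ = {2, 4} ∩ {2, 3, 4, 6, 8} = {2, 4}
So ⟦driver left of 2 inside 6 that taught 1⟧ = {2, 4}.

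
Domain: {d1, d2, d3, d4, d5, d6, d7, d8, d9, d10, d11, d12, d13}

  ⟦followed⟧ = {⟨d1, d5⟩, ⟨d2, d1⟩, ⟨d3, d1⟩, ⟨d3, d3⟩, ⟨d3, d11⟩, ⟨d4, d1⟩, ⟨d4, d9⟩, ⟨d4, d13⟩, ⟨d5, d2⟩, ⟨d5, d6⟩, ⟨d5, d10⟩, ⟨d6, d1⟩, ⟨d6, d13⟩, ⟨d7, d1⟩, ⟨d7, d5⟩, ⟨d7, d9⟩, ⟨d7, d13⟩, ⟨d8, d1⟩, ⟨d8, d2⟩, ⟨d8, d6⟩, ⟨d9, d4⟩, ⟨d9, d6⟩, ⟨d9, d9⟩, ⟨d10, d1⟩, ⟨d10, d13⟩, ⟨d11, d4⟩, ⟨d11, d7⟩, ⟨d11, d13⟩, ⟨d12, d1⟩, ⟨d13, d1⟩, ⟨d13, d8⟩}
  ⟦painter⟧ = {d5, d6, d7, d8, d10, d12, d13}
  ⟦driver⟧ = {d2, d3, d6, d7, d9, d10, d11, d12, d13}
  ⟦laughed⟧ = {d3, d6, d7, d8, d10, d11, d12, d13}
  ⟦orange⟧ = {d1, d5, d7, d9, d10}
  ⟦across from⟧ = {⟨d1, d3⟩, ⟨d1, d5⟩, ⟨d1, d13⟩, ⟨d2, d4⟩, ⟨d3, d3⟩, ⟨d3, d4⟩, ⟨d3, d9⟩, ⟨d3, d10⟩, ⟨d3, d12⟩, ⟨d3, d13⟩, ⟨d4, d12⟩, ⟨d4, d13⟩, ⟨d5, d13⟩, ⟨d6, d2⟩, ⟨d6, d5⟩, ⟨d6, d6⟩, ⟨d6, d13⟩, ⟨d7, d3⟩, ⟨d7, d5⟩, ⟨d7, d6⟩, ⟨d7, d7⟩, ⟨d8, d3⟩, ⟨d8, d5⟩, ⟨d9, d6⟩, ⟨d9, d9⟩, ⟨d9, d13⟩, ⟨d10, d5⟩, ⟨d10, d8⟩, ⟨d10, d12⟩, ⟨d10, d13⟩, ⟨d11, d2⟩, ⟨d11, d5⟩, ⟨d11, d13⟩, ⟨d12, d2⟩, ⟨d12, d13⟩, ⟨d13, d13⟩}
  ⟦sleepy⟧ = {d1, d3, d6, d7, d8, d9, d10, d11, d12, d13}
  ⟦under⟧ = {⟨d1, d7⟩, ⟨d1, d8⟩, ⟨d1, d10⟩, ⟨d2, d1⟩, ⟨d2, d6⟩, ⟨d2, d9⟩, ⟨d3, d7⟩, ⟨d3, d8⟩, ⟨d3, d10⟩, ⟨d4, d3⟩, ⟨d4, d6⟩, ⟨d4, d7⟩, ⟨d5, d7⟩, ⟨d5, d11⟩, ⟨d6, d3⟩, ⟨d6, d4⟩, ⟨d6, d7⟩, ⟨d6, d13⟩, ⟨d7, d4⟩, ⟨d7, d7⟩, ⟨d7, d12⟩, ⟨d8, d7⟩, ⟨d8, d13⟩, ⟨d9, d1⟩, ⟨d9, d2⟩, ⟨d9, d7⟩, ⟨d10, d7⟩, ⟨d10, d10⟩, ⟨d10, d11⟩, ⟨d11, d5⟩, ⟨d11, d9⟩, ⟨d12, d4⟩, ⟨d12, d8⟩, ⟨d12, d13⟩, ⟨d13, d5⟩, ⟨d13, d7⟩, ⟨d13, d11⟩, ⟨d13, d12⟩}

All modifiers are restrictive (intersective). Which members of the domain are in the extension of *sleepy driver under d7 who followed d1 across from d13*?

{d3, d6, d10, d13}

⟦under d7⟧ = {x : ⟨x, d7⟩ ∈ ⟦under⟧} = {d1, d3, d4, d5, d6, d7, d8, d9, d10, d13}
⟦who followed d1⟧ = {x : ⟨x, d1⟩ ∈ ⟦followed⟧} = {d2, d3, d4, d6, d7, d8, d10, d12, d13}
⟦across from d13⟧ = {x : ⟨x, d13⟩ ∈ ⟦across from⟧} = {d1, d3, d4, d5, d6, d9, d10, d11, d12, d13}
⟦driver⟧ = {d2, d3, d6, d7, d9, d10, d11, d12, d13}
… ∩ ⟦under d7⟧ = {d2, d3, d6, d7, d9, d10, d11, d12, d13} ∩ {d1, d3, d4, d5, d6, d7, d8, d9, d10, d13} = {d3, d6, d7, d9, d10, d13}
… ∩ ⟦who followed d1⟧ = {d3, d6, d7, d9, d10, d13} ∩ {d2, d3, d4, d6, d7, d8, d10, d12, d13} = {d3, d6, d7, d10, d13}
… ∩ ⟦across from d13⟧ = {d3, d6, d7, d10, d13} ∩ {d1, d3, d4, d5, d6, d9, d10, d11, d12, d13} = {d3, d6, d10, d13}
… ∩ ⟦sleepy⟧ = {d3, d6, d10, d13} ∩ {d1, d3, d6, d7, d8, d9, d10, d11, d12, d13} = {d3, d6, d10, d13}
So ⟦sleepy driver under d7 who followed d1 across from d13⟧ = {d3, d6, d10, d13}.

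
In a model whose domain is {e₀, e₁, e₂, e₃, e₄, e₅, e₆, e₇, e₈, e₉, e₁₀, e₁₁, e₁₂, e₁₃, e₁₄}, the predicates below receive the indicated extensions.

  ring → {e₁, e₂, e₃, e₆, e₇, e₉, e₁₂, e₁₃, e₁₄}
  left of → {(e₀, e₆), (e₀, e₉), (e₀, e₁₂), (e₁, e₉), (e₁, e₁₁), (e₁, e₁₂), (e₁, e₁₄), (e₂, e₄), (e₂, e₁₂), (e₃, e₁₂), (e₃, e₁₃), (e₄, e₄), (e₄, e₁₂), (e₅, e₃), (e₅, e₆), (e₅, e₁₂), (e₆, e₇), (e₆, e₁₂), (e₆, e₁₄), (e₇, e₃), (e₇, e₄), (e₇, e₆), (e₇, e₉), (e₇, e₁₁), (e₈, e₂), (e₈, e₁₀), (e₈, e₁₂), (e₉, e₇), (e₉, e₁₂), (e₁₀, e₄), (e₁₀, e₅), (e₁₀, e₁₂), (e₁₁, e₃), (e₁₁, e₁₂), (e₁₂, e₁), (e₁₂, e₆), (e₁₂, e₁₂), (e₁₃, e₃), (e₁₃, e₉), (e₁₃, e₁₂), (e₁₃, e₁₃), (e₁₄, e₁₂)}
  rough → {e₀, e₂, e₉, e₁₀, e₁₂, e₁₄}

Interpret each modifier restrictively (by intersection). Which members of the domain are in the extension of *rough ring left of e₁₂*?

{e₂, e₉, e₁₂, e₁₄}

⟦left of e₁₂⟧ = {x : ⟨x, e₁₂⟩ ∈ ⟦left of⟧} = {e₀, e₁, e₂, e₃, e₄, e₅, e₆, e₈, e₉, e₁₀, e₁₁, e₁₂, e₁₃, e₁₄}
⟦ring⟧ = {e₁, e₂, e₃, e₆, e₇, e₉, e₁₂, e₁₃, e₁₄}
… ∩ ⟦left of e₁₂⟧ = {e₁, e₂, e₃, e₆, e₇, e₉, e₁₂, e₁₃, e₁₄} ∩ {e₀, e₁, e₂, e₃, e₄, e₅, e₆, e₈, e₉, e₁₀, e₁₁, e₁₂, e₁₃, e₁₄} = {e₁, e₂, e₃, e₆, e₉, e₁₂, e₁₃, e₁₄}
… ∩ ⟦rough⟧ = {e₁, e₂, e₃, e₆, e₉, e₁₂, e₁₃, e₁₄} ∩ {e₀, e₂, e₉, e₁₀, e₁₂, e₁₄} = {e₂, e₉, e₁₂, e₁₄}
So ⟦rough ring left of e₁₂⟧ = {e₂, e₉, e₁₂, e₁₄}.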